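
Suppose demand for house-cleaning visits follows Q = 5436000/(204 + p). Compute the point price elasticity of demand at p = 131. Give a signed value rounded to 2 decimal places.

dQ/dp = −5436000/(204 + p)² = -48.4384. At p = 131, Q = 16226.9.
Ed = (dQ/dp)·(p/Q) = (-48.4384) × (131/16226.9) = -0.3910…

-0.39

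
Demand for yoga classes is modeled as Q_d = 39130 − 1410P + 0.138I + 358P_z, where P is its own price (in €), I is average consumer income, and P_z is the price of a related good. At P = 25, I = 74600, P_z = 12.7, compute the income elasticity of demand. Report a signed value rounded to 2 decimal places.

0.55

At the given values, Q_d = 39130 − 1410(25) + 0.138(74600) + 358(12.7) = 18721.4.
∂Q_d/∂I = 0.138.
E = (0.138) × (74600/18721.4) = 0.5498…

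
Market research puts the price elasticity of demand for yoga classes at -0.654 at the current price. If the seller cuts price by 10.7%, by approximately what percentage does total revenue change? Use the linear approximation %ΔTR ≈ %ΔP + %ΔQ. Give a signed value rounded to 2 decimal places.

%ΔQ ≈ Ed × %ΔP = (-0.654) × (-10.7%) = +6.9978%
%ΔTR ≈ %ΔP + %ΔQ = (-10.7%) + (+6.9978%) = -3.7022%

-3.70%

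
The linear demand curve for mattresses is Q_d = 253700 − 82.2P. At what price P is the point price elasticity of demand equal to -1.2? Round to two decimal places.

Ed = −82.2P/(253700 − 82.2P). Set this equal to -1.2:
82.2P = 1.2·(253700 − 82.2P) ⇒ 82.2P(1 + 1.2) = 1.2·253700
P = 1.2·253700 / (82.2·2.2) = 1683.4771…

1683.48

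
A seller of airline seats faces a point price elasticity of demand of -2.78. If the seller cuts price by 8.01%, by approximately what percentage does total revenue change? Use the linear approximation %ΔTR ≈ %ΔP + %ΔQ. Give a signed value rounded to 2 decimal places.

+14.26%

%ΔQ ≈ Ed × %ΔP = (-2.78) × (-8.01%) = +22.2678%
%ΔTR ≈ %ΔP + %ΔQ = (-8.01%) + (+22.2678%) = +14.2578%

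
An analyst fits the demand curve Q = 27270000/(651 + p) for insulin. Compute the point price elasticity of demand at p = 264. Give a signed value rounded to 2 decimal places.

dQ/dp = −27270000/(651 + p)² = -32.5719. At p = 264, Q = 29803.3.
Ed = (dQ/dp)·(p/Q) = (-32.5719) × (264/29803.3) = -0.2885…

-0.29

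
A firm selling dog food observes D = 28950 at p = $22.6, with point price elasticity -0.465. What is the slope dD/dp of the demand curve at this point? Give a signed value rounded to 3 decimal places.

-595.653

Ed = (dD/dp)·(p/D) ⇒ dD/dp = Ed·D/p = (-0.465)·28950/22.6 = -595.65265…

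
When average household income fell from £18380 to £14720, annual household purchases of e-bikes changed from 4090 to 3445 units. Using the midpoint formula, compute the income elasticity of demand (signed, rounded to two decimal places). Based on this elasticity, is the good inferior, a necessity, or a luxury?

%ΔQ = (3445 − 4090)/[( 4090 + 3445)/2] = -645/3767.5 = -0.171201…
%ΔIncome = (14720 − 18380)/[( 18380 + 14720)/2] = -3660/16550 = -0.221148…
E_income = (-645/3767.5) / (-3660/16550) = 0.7741…
0 < E_income < 1 ⇒ normal good, necessity.

0.77; necessity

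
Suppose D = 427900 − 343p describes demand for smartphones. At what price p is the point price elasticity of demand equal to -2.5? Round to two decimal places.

891.09

Ed = −343p/(427900 − 343p). Set this equal to -2.5:
343p = 2.5·(427900 − 343p) ⇒ 343p(1 + 2.5) = 2.5·427900
p = 2.5·427900 / (343·3.5) = 891.0870…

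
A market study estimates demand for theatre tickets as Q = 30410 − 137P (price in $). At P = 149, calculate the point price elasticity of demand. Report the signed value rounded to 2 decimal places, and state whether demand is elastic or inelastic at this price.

dQ/dP = −137. At P = 149, Q = 30410 − 137(149) = 9997.
Ed = (dQ/dP)·(P/Q) = −137 × (149/9997) = -2.0419…
|Ed| = 2.04 > 1, so demand is elastic.

-2.04; elastic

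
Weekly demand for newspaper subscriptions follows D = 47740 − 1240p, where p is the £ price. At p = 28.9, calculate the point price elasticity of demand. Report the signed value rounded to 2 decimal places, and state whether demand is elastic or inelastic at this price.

-3.01; elastic

dD/dp = −1240. At p = 28.9, D = 47740 − 1240(28.9) = 11904.
Ed = (dD/dp)·(p/D) = −1240 × (28.9/11904) = -3.0104…
|Ed| = 3.01 > 1, so demand is elastic.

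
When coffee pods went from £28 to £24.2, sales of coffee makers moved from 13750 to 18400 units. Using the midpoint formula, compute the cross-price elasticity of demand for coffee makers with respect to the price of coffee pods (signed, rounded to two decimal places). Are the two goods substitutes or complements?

-1.99; complements

%ΔQ_{coffee makers} = (18400 − 13750)/avg = 4650/16075 = 0.289269…
%ΔP_{coffee pods} = (24.2 − 28)/avg = -3.8/26.1 = -0.145593…
E_cross = (4650/16075) / (-3.8/26.1) = -1.9868…
E_cross < 0 ⇒ the goods are complements.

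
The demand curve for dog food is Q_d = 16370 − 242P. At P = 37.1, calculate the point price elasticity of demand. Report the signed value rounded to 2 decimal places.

dQ_d/dP = −242. At P = 37.1, Q_d = 16370 − 242(37.1) = 7391.8.
Ed = (dQ_d/dP)·(P/Q_d) = −242 × (37.1/7391.8) = -1.2146…

-1.21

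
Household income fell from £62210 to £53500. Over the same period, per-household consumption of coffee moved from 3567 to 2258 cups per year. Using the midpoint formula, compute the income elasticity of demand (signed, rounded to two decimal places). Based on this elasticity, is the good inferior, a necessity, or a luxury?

2.99; luxury

%ΔQ = (2258 − 3567)/[( 3567 + 2258)/2] = -1309/2912.5 = -0.449442…
%ΔIncome = (53500 − 62210)/[( 62210 + 53500)/2] = -8710/57855 = -0.150548…
E_income = (-1309/2912.5) / (-8710/57855) = 2.9853…
E_income > 1 ⇒ normal good, luxury.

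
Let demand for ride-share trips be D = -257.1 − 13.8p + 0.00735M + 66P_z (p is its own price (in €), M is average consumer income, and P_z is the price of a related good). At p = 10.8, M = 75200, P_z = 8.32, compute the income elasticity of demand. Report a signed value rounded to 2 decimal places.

At the given values, D = -257.1 − 13.8(10.8) + 0.00735(75200) + 66(8.32) = 695.7.
∂D/∂M = 0.00735.
E = (0.00735) × (75200/695.7) = 0.7944…

0.79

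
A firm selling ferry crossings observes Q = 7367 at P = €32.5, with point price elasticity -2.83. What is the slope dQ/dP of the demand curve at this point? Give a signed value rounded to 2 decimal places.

Ed = (dQ/dP)·(P/Q) ⇒ dQ/dP = Ed·Q/P = (-2.83)·7367/32.5 = -641.4956…

-641.50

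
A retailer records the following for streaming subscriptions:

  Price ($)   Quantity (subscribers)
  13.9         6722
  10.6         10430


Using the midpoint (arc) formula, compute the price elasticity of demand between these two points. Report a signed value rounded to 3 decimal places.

%ΔQ = (10430 − 6722) / [(6722 + 10430)/2] = 3708/8576 = 0.432369…
%ΔP = (10.6 − 13.9) / [(13.9 + 10.6)/2] = -3.3/12.25 = -0.269387…
Arc Ed = %ΔQ / %ΔP = (3708/8576) / (-3.3/12.25) = -1.60500…

-1.605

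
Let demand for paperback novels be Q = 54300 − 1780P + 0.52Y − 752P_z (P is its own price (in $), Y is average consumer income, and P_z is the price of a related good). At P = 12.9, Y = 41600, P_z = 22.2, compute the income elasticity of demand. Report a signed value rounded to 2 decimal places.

0.60

At the given values, Q = 54300 − 1780(12.9) + 0.52(41600) − 752(22.2) = 36275.6.
∂Q/∂Y = 0.52.
E = (0.52) × (41600/36275.6) = 0.5963…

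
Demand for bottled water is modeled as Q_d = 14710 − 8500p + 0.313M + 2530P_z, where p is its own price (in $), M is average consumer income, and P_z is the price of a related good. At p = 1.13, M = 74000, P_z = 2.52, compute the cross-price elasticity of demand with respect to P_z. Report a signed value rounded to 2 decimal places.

0.18

At the given values, Q_d = 14710 − 8500(1.13) + 0.313(74000) + 2530(2.52) = 34642.6.
∂Q_d/∂P_z = 2530.
E = (2530) × (2.52/34642.6) = 0.1840…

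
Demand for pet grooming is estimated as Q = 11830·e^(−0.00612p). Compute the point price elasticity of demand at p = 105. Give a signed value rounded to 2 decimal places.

-0.64

dQ/dp = −0.00612·Q = -38.0766. At p = 105, Q = 6221.67.
Ed = (dQ/dp)·(p/Q) = (-38.0766) × (105/6221.67) = -0.6426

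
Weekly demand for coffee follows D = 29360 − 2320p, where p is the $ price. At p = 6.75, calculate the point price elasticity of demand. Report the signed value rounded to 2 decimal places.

dD/dp = −2320. At p = 6.75, D = 29360 − 2320(6.75) = 13700.
Ed = (dD/dp)·(p/D) = −2320 × (6.75/13700) = -1.1430…

-1.14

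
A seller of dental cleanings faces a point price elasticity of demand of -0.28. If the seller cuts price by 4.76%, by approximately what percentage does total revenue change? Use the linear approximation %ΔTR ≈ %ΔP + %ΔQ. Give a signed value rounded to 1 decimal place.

-3.4%

%ΔQ ≈ Ed × %ΔP = (-0.28) × (-4.76%) = +1.3328%
%ΔTR ≈ %ΔP + %ΔQ = (-4.76%) + (+1.3328%) = -3.4272%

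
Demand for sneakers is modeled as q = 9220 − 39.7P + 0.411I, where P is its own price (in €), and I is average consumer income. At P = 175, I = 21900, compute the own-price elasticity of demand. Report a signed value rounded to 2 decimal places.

At the given values, q = 9220 − 39.7(175) + 0.411(21900) = 11273.4.
∂q/∂P = −39.7.
E = (-39.7) × (175/11273.4) = -0.6162…

-0.62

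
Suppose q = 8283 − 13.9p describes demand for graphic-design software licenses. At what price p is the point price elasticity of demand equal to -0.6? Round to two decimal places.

223.46

Ed = −13.9p/(8283 − 13.9p). Set this equal to -0.6:
13.9p = 0.6·(8283 − 13.9p) ⇒ 13.9p(1 + 0.6) = 0.6·8283
p = 0.6·8283 / (13.9·1.6) = 223.4622…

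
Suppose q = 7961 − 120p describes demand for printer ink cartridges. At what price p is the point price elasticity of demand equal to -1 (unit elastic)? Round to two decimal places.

Ed = −120p/(7961 − 120p). Set this equal to -1:
120p = 1·(7961 − 120p) ⇒ 120p(1 + 1) = 1·7961
p = 1·7961 / (120·2) = 33.1708…

33.17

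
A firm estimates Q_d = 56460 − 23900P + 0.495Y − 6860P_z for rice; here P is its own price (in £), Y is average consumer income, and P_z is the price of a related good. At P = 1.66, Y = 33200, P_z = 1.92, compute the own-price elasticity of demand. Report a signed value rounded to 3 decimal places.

-1.979

At the given values, Q_d = 56460 − 23900(1.66) + 0.495(33200) − 6860(1.92) = 20048.8.
∂Q_d/∂P = −23900.
E = (-23900) × (1.66/20048.8) = -1.97887…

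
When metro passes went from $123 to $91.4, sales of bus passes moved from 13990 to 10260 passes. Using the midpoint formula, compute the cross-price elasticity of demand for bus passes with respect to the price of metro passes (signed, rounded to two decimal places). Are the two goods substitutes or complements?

1.04; substitutes

%ΔQ_{bus passes} = (10260 − 13990)/avg = -3730/12125 = -0.307628…
%ΔP_{metro passes} = (91.4 − 123)/avg = -31.6/107.2 = -0.294776…
E_cross = (-3730/12125) / (-31.6/107.2) = 1.0436…
E_cross > 0 ⇒ the goods are substitutes.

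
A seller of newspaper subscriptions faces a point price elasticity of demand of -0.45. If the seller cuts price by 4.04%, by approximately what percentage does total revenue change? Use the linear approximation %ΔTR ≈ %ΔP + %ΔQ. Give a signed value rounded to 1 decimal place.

-2.2%

%ΔQ ≈ Ed × %ΔP = (-0.45) × (-4.04%) = +1.8180%
%ΔTR ≈ %ΔP + %ΔQ = (-4.04%) + (+1.8180%) = -2.2220%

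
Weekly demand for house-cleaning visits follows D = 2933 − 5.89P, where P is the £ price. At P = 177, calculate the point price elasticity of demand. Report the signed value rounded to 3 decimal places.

dD/dP = −5.89. At P = 177, D = 2933 − 5.89(177) = 1890.47.
Ed = (dD/dP)·(P/D) = −5.89 × (177/1890.47) = -0.55146…

-0.551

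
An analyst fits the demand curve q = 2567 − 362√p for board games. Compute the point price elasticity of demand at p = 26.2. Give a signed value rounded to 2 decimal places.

dq/dp = −362/(2√p) = -35.3613. At p = 26.2, q = 714.069.
Ed = (dq/dp)·(p/q) = (-35.3613) × (26.2/714.069) = -1.2974…

-1.30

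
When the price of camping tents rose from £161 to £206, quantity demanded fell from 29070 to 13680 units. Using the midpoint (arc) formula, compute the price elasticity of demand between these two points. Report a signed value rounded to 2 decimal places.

-2.94

%ΔQ = (13680 − 29070) / [(29070 + 13680)/2] = -15390/21375 = -0.72
%ΔP = (206 − 161) / [(161 + 206)/2] = 45/183.5 = 0.245231…
Arc Ed = %ΔQ / %ΔP = (-15390/21375) / (45/183.5) = -2.936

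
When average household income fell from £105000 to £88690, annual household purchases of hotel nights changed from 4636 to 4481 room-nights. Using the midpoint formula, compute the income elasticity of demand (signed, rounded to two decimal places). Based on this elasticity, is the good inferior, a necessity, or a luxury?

%ΔQ = (4481 − 4636)/[( 4636 + 4481)/2] = -155/4558.5 = -0.034002…
%ΔIncome = (88690 − 105000)/[( 105000 + 88690)/2] = -16310/96845 = -0.168413…
E_income = (-155/4558.5) / (-16310/96845) = 0.2018…
0 < E_income < 1 ⇒ normal good, necessity.

0.20; necessity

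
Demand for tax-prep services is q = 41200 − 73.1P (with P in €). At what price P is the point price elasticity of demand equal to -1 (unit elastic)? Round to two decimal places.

Ed = −73.1P/(41200 − 73.1P). Set this equal to -1:
73.1P = 1·(41200 − 73.1P) ⇒ 73.1P(1 + 1) = 1·41200
P = 1·41200 / (73.1·2) = 281.8057…

281.81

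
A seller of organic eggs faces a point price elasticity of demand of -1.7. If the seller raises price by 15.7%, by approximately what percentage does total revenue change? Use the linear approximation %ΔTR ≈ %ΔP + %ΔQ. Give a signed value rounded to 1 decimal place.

-11.0%

%ΔQ ≈ Ed × %ΔP = (-1.7) × (+15.7%) = -26.6900%
%ΔTR ≈ %ΔP + %ΔQ = (+15.7%) + (-26.6900%) = -10.9900%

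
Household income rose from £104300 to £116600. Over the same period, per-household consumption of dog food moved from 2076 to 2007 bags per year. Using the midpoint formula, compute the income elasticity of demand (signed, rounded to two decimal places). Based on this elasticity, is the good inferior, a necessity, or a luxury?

%ΔQ = (2007 − 2076)/[( 2076 + 2007)/2] = -69/2041.5 = -0.033798…
%ΔIncome = (116600 − 104300)/[( 104300 + 116600)/2] = 12300/110450 = 0.111362…
E_income = (-69/2041.5) / (12300/110450) = -0.3035…
E_income < 0 ⇒ inferior good.

-0.30; inferior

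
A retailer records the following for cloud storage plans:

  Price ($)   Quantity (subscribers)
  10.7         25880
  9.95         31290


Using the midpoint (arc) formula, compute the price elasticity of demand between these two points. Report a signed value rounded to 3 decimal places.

%ΔQ = (31290 − 25880) / [(25880 + 31290)/2] = 5410/28585 = 0.189260…
%ΔP = (9.95 − 10.7) / [(10.7 + 9.95)/2] = -0.75/10.325 = -0.072639…
Arc Ed = %ΔQ / %ΔP = (5410/28585) / (-0.75/10.325) = -2.60548…

-2.605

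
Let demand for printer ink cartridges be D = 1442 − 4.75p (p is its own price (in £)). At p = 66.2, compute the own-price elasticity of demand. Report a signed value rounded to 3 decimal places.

-0.279

At the given values, D = 1442 − 4.75(66.2) = 1127.55.
∂D/∂p = −4.75.
E = (-4.75) × (66.2/1127.55) = -0.27887…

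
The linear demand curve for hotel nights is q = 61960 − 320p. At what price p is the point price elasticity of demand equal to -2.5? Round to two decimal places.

Ed = −320p/(61960 − 320p). Set this equal to -2.5:
320p = 2.5·(61960 − 320p) ⇒ 320p(1 + 2.5) = 2.5·61960
p = 2.5·61960 / (320·3.5) = 138.3035…

138.30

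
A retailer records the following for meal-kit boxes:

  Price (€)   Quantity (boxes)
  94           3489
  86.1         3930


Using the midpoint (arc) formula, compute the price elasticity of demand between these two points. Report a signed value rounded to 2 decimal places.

%ΔQ = (3930 − 3489) / [(3489 + 3930)/2] = 441/3709.5 = 0.118883…
%ΔP = (86.1 − 94) / [(94 + 86.1)/2] = -7.9/90.05 = -0.087729…
Arc Ed = %ΔQ / %ΔP = (441/3709.5) / (-7.9/90.05) = -1.3551…

-1.36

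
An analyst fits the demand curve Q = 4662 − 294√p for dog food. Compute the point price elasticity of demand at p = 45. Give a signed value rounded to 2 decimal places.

dQ/dp = −294/(2√p) = -21.9135. At p = 45, Q = 2689.79.
Ed = (dQ/dp)·(p/Q) = (-21.9135) × (45/2689.79) = -0.3666…

-0.37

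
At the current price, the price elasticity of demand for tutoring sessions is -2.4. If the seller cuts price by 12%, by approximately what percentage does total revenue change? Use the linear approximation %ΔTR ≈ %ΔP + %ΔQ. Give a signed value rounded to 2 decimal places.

%ΔQ ≈ Ed × %ΔP = (-2.4) × (-12%) = +28.8000%
%ΔTR ≈ %ΔP + %ΔQ = (-12%) + (+28.8000%) = +16.8000%

+16.80%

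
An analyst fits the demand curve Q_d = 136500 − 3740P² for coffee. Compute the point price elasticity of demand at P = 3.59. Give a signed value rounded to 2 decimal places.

-1.09

dQ_d/dP = −2·3740·P = -26853.2. At P = 3.59, Q_d = 88298.506.
Ed = (dQ_d/dP)·(P/Q_d) = (-26853.2) × (3.59/88298.506) = -1.0917…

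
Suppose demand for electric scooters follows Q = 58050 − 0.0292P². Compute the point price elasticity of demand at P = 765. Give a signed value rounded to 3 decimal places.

dQ/dP = −2·0.0292·P = -44.676. At P = 765, Q = 40961.43.
Ed = (dQ/dP)·(P/Q) = (-44.676) × (765/40961.43) = -0.83437…

-0.834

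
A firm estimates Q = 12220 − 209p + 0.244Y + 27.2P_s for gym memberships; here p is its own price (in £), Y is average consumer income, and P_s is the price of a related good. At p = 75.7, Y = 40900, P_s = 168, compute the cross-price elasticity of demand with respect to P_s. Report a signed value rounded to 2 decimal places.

0.42

At the given values, Q = 12220 − 209(75.7) + 0.244(40900) + 27.2(168) = 10947.9.
∂Q/∂P_s = 27.2.
E = (27.2) × (168/10947.9) = 0.4173…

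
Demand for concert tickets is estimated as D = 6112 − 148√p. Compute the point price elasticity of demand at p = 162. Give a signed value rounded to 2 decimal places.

-0.22

dD/dp = −148/(2√p) = -5.81399. At p = 162, D = 4228.27.
Ed = (dD/dp)·(p/D) = (-5.81399) × (162/4228.27) = -0.2227…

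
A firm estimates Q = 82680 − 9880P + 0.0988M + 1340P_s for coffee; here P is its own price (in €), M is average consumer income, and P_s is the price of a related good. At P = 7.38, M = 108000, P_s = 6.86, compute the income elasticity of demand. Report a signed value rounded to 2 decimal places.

At the given values, Q = 82680 − 9880(7.38) + 0.0988(108000) + 1340(6.86) = 29628.4.
∂Q/∂M = 0.0988.
E = (0.0988) × (108000/29628.4) = 0.3601…

0.36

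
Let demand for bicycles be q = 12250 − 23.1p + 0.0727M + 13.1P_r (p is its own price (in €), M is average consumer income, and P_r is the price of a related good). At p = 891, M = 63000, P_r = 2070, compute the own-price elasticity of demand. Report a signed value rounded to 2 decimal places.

At the given values, q = 12250 − 23.1(891) + 0.0727(63000) + 13.1(2070) = 23365.
∂q/∂p = −23.1.
E = (-23.1) × (891/23365) = -0.8808…

-0.88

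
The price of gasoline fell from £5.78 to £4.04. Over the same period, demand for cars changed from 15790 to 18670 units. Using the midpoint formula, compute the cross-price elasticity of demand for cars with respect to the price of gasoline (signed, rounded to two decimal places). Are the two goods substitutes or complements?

-0.47; complements

%ΔQ_{cars} = (18670 − 15790)/avg = 2880/17230 = 0.167150…
%ΔP_{gasoline} = (4.04 − 5.78)/avg = -1.74/4.91 = -0.354378…
E_cross = (2880/17230) / (-1.74/4.91) = -0.4716…
E_cross < 0 ⇒ the goods are complements.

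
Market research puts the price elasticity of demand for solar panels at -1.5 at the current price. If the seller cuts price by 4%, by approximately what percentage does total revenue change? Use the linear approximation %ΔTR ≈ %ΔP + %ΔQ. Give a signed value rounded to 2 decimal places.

%ΔQ ≈ Ed × %ΔP = (-1.5) × (-4%) = +6.0000%
%ΔTR ≈ %ΔP + %ΔQ = (-4%) + (+6.0000%) = +2.0000%

+2.00%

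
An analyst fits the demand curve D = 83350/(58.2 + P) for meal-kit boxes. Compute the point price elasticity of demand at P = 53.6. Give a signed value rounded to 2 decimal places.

-0.48

dD/dP = −83350/(58.2 + P)² = -6.66841. At P = 53.6, D = 745.528.
Ed = (dD/dP)·(P/D) = (-6.66841) × (53.6/745.528) = -0.4794…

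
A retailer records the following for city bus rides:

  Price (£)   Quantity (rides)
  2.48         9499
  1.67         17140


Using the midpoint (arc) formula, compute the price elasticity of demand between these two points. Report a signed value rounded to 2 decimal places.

-1.47

%ΔQ = (17140 − 9499) / [(9499 + 17140)/2] = 7641/13319.5 = 0.573670…
%ΔP = (1.67 − 2.48) / [(2.48 + 1.67)/2] = -0.81/2.075 = -0.390361…
Arc Ed = %ΔQ / %ΔP = (7641/13319.5) / (-0.81/2.075) = -1.4695…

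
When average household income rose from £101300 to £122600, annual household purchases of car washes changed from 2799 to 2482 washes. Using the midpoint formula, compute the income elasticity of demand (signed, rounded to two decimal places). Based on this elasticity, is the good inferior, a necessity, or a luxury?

-0.63; inferior

%ΔQ = (2482 − 2799)/[( 2799 + 2482)/2] = -317/2640.5 = -0.120053…
%ΔIncome = (122600 − 101300)/[( 101300 + 122600)/2] = 21300/111950 = 0.190263…
E_income = (-317/2640.5) / (21300/111950) = -0.6309…
E_income < 0 ⇒ inferior good.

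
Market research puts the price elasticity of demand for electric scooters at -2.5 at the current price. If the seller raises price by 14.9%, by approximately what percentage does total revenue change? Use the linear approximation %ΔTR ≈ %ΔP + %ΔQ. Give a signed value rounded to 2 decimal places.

%ΔQ ≈ Ed × %ΔP = (-2.5) × (+14.9%) = -37.2500%
%ΔTR ≈ %ΔP + %ΔQ = (+14.9%) + (-37.2500%) = -22.3500%

-22.35%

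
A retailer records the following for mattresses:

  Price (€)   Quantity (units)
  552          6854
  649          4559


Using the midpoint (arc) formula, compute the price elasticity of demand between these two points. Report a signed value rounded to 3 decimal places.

-2.490

%ΔQ = (4559 − 6854) / [(6854 + 4559)/2] = -2295/5706.5 = -0.402172…
%ΔP = (649 − 552) / [(552 + 649)/2] = 97/600.5 = 0.161532…
Arc Ed = %ΔQ / %ΔP = (-2295/5706.5) / (97/600.5) = -2.48974…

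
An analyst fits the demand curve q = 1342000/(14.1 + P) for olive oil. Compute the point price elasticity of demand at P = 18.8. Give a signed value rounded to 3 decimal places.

dq/dP = −1342000/(14.1 + P)² = -1239.83. At P = 18.8, q = 40790.3.
Ed = (dq/dP)·(P/q) = (-1239.83) × (18.8/40790.3) = -0.57142…

-0.571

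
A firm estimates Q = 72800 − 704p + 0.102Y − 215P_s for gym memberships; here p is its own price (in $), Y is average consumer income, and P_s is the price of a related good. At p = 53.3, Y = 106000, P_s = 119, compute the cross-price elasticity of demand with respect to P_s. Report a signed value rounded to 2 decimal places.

-1.25

At the given values, Q = 72800 − 704(53.3) + 0.102(106000) − 215(119) = 20503.8.
∂Q/∂P_s = -215.
E = (-215) × (119/20503.8) = -1.2478…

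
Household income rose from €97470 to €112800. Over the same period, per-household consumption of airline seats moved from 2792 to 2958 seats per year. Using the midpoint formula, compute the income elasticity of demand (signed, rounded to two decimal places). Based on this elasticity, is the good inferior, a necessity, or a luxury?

%ΔQ = (2958 − 2792)/[( 2792 + 2958)/2] = 166/2875 = 0.057739…
%ΔIncome = (112800 − 97470)/[( 97470 + 112800)/2] = 15330/105135 = 0.145812…
E_income = (166/2875) / (15330/105135) = 0.3959…
0 < E_income < 1 ⇒ normal good, necessity.

0.40; necessity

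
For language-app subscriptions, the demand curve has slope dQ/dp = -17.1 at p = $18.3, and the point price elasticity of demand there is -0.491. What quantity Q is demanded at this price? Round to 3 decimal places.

637.332

Ed = (dQ/dp)·(p/Q) ⇒ Q = (dQ/dp)·p/Ed = (-17.1)·18.3/(-0.491) = 637.33197…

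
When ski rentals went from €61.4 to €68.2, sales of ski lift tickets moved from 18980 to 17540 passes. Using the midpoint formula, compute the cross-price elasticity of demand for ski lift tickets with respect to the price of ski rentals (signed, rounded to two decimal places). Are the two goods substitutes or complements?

%ΔQ_{ski lift tickets} = (17540 − 18980)/avg = -1440/18260 = -0.078860…
%ΔP_{ski rentals} = (68.2 − 61.4)/avg = 6.8/64.8 = 0.104938…
E_cross = (-1440/18260) / (6.8/64.8) = -0.7514…
E_cross < 0 ⇒ the goods are complements.

-0.75; complements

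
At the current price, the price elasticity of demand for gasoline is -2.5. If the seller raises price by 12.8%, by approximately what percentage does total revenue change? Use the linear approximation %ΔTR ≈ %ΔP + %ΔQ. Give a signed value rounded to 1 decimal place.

-19.2%

%ΔQ ≈ Ed × %ΔP = (-2.5) × (+12.8%) = -32.0000%
%ΔTR ≈ %ΔP + %ΔQ = (+12.8%) + (-32.0000%) = -19.2000%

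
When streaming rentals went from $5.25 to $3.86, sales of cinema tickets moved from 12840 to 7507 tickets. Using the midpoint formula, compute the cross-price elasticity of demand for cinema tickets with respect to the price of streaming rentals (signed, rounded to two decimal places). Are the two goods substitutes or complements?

1.72; substitutes

%ΔQ_{cinema tickets} = (7507 − 12840)/avg = -5333/10173.5 = -0.524205…
%ΔP_{streaming rentals} = (3.86 − 5.25)/avg = -1.39/4.555 = -0.305159…
E_cross = (-5333/10173.5) / (-1.39/4.555) = 1.7178…
E_cross > 0 ⇒ the goods are substitutes.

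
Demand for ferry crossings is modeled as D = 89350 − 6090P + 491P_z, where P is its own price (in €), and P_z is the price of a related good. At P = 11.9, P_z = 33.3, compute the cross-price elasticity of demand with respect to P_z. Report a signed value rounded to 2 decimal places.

At the given values, D = 89350 − 6090(11.9) + 491(33.3) = 33229.3.
∂D/∂P_z = 491.
E = (491) × (33.3/33229.3) = 0.4920…

0.49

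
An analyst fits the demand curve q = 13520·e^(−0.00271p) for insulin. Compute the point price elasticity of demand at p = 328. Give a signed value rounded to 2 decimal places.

-0.89

dq/dp = −0.00271·q = -15.063. At p = 328, q = 5558.29.
Ed = (dq/dp)·(p/q) = (-15.063) × (328/5558.29) = -0.8888…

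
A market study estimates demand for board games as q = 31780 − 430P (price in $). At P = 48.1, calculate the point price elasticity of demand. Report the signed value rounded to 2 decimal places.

dq/dP = −430. At P = 48.1, q = 31780 − 430(48.1) = 11097.
Ed = (dq/dP)·(P/q) = −430 × (48.1/11097) = -1.8638…

-1.86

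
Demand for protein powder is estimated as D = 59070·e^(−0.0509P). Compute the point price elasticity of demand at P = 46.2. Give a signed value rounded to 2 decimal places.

dD/dP = −0.0509·D = -286.29. At P = 46.2, D = 5624.56.
Ed = (dD/dP)·(P/D) = (-286.29) × (46.2/5624.56) = -2.3515…

-2.35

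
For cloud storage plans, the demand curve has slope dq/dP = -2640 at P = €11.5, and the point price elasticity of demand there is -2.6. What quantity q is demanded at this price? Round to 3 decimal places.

Ed = (dq/dP)·(P/q) ⇒ q = (dq/dP)·P/Ed = (-2640)·11.5/(-2.6) = 11676.92307…

11676.923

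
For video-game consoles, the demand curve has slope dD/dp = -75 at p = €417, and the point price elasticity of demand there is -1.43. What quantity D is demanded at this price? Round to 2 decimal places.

21870.63

Ed = (dD/dp)·(p/D) ⇒ D = (dD/dp)·p/Ed = (-75)·417/(-1.43) = 21870.6293…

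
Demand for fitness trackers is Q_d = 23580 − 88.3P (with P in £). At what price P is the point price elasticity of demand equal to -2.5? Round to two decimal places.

190.75

Ed = −88.3P/(23580 − 88.3P). Set this equal to -2.5:
88.3P = 2.5·(23580 − 88.3P) ⇒ 88.3P(1 + 2.5) = 2.5·23580
P = 2.5·23580 / (88.3·3.5) = 190.7458…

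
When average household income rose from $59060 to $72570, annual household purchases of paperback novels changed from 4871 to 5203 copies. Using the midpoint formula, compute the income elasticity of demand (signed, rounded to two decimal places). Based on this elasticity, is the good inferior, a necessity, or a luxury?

%ΔQ = (5203 − 4871)/[( 4871 + 5203)/2] = 332/5037 = 0.065912…
%ΔIncome = (72570 − 59060)/[( 59060 + 72570)/2] = 13510/65815 = 0.205272…
E_income = (332/5037) / (13510/65815) = 0.3210…
0 < E_income < 1 ⇒ normal good, necessity.

0.32; necessity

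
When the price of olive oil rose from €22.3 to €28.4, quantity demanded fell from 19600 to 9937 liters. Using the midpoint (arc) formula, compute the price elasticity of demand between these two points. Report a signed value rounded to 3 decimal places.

%ΔQ = (9937 − 19600) / [(19600 + 9937)/2] = -9663/14768.5 = -0.654297…
%ΔP = (28.4 − 22.3) / [(22.3 + 28.4)/2] = 6.1/25.35 = 0.240631…
Arc Ed = %ΔQ / %ΔP = (-9663/14768.5) / (6.1/25.35) = -2.71909…

-2.719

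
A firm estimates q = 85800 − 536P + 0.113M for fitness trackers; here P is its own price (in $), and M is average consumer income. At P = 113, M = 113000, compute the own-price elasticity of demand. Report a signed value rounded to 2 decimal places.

-1.59

At the given values, q = 85800 − 536(113) + 0.113(113000) = 38001.
∂q/∂P = −536.
E = (-536) × (113/38001) = -1.5938…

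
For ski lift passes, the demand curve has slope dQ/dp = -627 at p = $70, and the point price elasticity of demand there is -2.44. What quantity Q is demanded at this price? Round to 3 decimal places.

Ed = (dQ/dp)·(p/Q) ⇒ Q = (dQ/dp)·p/Ed = (-627)·70/(-2.44) = 17987.70491…

17987.705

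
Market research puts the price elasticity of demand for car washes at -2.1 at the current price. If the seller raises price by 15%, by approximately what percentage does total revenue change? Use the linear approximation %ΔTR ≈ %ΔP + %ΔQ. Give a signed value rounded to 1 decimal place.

%ΔQ ≈ Ed × %ΔP = (-2.1) × (+15%) = -31.5000%
%ΔTR ≈ %ΔP + %ΔQ = (+15%) + (-31.5000%) = -16.5000%

-16.5%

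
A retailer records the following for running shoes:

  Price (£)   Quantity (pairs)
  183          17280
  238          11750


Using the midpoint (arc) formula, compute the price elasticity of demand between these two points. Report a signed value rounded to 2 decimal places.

%ΔQ = (11750 − 17280) / [(17280 + 11750)/2] = -5530/14515 = -0.380985…
%ΔP = (238 − 183) / [(183 + 238)/2] = 55/210.5 = 0.261282…
Arc Ed = %ΔQ / %ΔP = (-5530/14515) / (55/210.5) = -1.4581…

-1.46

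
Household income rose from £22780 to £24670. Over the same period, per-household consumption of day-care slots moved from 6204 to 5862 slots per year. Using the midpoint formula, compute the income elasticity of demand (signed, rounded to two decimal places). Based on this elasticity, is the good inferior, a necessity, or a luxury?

-0.71; inferior

%ΔQ = (5862 − 6204)/[( 6204 + 5862)/2] = -342/6033 = -0.056688…
%ΔIncome = (24670 − 22780)/[( 22780 + 24670)/2] = 1890/23725 = 0.079662…
E_income = (-342/6033) / (1890/23725) = -0.7116…
E_income < 0 ⇒ inferior good.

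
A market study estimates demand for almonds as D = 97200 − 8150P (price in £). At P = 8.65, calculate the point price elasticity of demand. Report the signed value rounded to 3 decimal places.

-2.640

dD/dP = −8150. At P = 8.65, D = 97200 − 8150(8.65) = 26702.5.
Ed = (dD/dP)·(P/D) = −8150 × (8.65/26702.5) = -2.64010…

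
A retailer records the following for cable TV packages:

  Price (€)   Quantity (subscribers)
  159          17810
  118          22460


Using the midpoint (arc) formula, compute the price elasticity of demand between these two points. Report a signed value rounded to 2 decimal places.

%ΔQ = (22460 − 17810) / [(17810 + 22460)/2] = 4650/20135 = 0.230941…
%ΔP = (118 − 159) / [(159 + 118)/2] = -41/138.5 = -0.296028…
Arc Ed = %ΔQ / %ΔP = (4650/20135) / (-41/138.5) = -0.7801…

-0.78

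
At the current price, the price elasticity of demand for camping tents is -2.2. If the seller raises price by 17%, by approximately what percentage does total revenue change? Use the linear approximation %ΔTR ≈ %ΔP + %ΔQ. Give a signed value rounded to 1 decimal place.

-20.4%

%ΔQ ≈ Ed × %ΔP = (-2.2) × (+17%) = -37.4000%
%ΔTR ≈ %ΔP + %ΔQ = (+17%) + (-37.4000%) = -20.4000%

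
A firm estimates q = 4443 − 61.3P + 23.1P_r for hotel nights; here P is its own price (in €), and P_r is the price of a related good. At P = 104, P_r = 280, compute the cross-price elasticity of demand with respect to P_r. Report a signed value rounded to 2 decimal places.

1.43

At the given values, q = 4443 − 61.3(104) + 23.1(280) = 4535.8.
∂q/∂P_r = 23.1.
E = (23.1) × (280/4535.8) = 1.4259…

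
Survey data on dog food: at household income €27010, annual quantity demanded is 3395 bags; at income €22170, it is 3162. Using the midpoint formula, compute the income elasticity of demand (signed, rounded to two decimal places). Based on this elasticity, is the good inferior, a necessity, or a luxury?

0.36; necessity

%ΔQ = (3162 − 3395)/[( 3395 + 3162)/2] = -233/3278.5 = -0.071069…
%ΔIncome = (22170 − 27010)/[( 27010 + 22170)/2] = -4840/24590 = -0.196827…
E_income = (-233/3278.5) / (-4840/24590) = 0.3610…
0 < E_income < 1 ⇒ normal good, necessity.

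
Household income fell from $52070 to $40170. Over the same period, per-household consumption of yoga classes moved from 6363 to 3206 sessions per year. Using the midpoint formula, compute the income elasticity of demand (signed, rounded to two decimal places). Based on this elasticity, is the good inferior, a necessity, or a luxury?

%ΔQ = (3206 − 6363)/[( 6363 + 3206)/2] = -3157/4784.5 = -0.659839…
%ΔIncome = (40170 − 52070)/[( 52070 + 40170)/2] = -11900/46120 = -0.258022…
E_income = (-3157/4784.5) / (-11900/46120) = 2.5572…
E_income > 1 ⇒ normal good, luxury.

2.56; luxury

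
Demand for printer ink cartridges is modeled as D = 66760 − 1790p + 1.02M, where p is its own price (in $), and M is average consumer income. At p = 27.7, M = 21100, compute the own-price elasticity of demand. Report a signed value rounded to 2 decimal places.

At the given values, D = 66760 − 1790(27.7) + 1.02(21100) = 38699.
∂D/∂p = −1790.
E = (-1790) × (27.7/38699) = -1.2812…

-1.28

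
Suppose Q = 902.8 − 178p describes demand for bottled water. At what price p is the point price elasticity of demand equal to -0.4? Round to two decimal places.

Ed = −178p/(902.8 − 178p). Set this equal to -0.4:
178p = 0.4·(902.8 − 178p) ⇒ 178p(1 + 0.4) = 0.4·902.8
p = 0.4·902.8 / (178·1.4) = 1.4491…

1.45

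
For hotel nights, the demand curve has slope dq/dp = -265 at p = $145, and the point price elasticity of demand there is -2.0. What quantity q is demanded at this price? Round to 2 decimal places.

19212.50

Ed = (dq/dp)·(p/q) ⇒ q = (dq/dp)·p/Ed = (-265)·145/(-2.0) = 19212.5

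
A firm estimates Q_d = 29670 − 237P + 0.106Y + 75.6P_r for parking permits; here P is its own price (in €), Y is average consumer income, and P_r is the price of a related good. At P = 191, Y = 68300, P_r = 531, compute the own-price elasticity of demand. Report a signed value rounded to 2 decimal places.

At the given values, Q_d = 29670 − 237(191) + 0.106(68300) + 75.6(531) = 31786.4.
∂Q_d/∂P = −237.
E = (-237) × (191/31786.4) = -1.4240…

-1.42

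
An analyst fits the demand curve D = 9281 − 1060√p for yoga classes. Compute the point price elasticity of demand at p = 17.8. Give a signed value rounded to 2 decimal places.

-0.46

dD/dp = −1060/(2√p) = -125.622. At p = 17.8, D = 4808.86.
Ed = (dD/dp)·(p/D) = (-125.622) × (17.8/4808.86) = -0.4649…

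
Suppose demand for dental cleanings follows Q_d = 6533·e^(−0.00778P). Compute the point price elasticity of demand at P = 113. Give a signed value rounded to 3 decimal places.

-0.879

dQ_d/dP = −0.00778·Q_d = -21.1002. At P = 113, Q_d = 2712.11.
Ed = (dQ_d/dP)·(P/Q_d) = (-21.1002) × (113/2712.11) = -0.87914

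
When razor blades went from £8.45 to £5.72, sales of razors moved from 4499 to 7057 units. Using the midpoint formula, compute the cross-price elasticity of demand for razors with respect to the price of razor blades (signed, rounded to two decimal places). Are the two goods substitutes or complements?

-1.15; complements

%ΔQ_{razors} = (7057 − 4499)/avg = 2558/5778 = 0.442713…
%ΔP_{razor blades} = (5.72 − 8.45)/avg = -2.73/7.085 = -0.385321…
E_cross = (2558/5778) / (-2.73/7.085) = -1.1489…
E_cross < 0 ⇒ the goods are complements.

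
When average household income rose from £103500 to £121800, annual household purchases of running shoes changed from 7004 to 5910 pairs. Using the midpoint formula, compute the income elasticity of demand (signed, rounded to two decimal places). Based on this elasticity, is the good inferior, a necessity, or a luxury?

-1.04; inferior

%ΔQ = (5910 − 7004)/[( 7004 + 5910)/2] = -1094/6457 = -0.169428…
%ΔIncome = (121800 − 103500)/[( 103500 + 121800)/2] = 18300/112650 = 0.162450…
E_income = (-1094/6457) / (18300/112650) = -1.0429…
E_income < 0 ⇒ inferior good.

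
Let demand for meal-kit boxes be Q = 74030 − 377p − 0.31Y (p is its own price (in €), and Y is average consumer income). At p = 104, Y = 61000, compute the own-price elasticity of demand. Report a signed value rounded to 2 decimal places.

At the given values, Q = 74030 − 377(104) − 0.31(61000) = 15912.
∂Q/∂p = −377.
E = (-377) × (104/15912) = -2.4640…

-2.46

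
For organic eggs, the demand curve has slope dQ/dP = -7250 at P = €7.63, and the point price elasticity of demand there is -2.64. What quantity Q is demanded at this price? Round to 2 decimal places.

20953.60

Ed = (dQ/dP)·(P/Q) ⇒ Q = (dQ/dP)·P/Ed = (-7250)·7.63/(-2.64) = 20953.5984…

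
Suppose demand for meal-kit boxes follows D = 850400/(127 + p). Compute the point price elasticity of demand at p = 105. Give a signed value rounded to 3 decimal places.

-0.453

dD/dp = −850400/(127 + p)² = -15.7996. At p = 105, D = 3665.52.
Ed = (dD/dp)·(p/D) = (-15.7996) × (105/3665.52) = -0.45258…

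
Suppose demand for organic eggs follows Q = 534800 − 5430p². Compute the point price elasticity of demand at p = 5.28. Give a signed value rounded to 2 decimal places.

-0.79

dQ/dp = −2·5430·p = -57340.8. At p = 5.28, Q = 383420.288.
Ed = (dQ/dp)·(p/Q) = (-57340.8) × (5.28/383420.288) = -0.7896…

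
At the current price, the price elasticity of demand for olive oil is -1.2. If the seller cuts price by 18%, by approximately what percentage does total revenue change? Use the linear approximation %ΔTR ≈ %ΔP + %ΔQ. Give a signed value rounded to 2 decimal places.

+3.60%

%ΔQ ≈ Ed × %ΔP = (-1.2) × (-18%) = +21.6000%
%ΔTR ≈ %ΔP + %ΔQ = (-18%) + (+21.6000%) = +3.6000%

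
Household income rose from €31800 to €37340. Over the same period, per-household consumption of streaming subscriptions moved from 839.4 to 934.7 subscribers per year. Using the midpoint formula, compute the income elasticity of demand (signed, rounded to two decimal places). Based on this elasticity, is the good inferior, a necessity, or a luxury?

%ΔQ = (934.7 − 839.4)/[( 839.4 + 934.7)/2] = 95.3/887.05 = 0.107434…
%ΔIncome = (37340 − 31800)/[( 31800 + 37340)/2] = 5540/34570 = 0.160254…
E_income = (95.3/887.05) / (5540/34570) = 0.6704…
0 < E_income < 1 ⇒ normal good, necessity.

0.67; necessity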